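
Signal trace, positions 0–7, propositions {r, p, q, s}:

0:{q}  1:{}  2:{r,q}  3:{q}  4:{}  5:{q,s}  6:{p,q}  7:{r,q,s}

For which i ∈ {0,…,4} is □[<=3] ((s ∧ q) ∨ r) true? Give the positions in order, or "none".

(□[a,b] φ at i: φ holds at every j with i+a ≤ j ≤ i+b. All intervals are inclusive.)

none

Evaluate at each i in [0,4]:
  i=0: ✗ (fails at j=0)
  i=1: ✗ (fails at j=1)
  i=2: ✗ (fails at j=3)
  i=3: ✗ (fails at j=3)
  i=4: ✗ (fails at j=4)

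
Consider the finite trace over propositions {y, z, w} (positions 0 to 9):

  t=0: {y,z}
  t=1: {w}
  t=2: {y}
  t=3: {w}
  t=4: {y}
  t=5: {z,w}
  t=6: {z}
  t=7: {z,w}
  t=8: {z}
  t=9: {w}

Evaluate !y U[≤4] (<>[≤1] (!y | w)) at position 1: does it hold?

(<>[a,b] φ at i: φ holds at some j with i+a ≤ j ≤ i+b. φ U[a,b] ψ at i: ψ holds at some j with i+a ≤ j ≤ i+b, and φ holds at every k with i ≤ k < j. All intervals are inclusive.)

Yes

Need some j in [1,5] with <>[≤1] (!y | w), and !y at every k in [1,j-1].
  j=1: <>[≤1] (!y | w) holds; no prefix to check → satisfied.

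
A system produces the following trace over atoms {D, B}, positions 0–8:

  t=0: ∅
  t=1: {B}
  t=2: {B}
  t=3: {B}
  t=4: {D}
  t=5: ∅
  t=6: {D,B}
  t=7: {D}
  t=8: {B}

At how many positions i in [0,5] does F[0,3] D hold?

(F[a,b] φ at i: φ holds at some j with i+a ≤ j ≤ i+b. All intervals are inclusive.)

5

Evaluate at each i in [0,5]:
  i=0: ✗ (none in [0,3])
  i=1: ✓ (witness j=4)
  i=2: ✓ (witness j=4)
  i=3: ✓ (witness j=4)
  i=4: ✓ (witness j=4)
  i=5: ✓ (witness j=6)
Positions where it holds: {1, 2, 3, 4, 5} → 5.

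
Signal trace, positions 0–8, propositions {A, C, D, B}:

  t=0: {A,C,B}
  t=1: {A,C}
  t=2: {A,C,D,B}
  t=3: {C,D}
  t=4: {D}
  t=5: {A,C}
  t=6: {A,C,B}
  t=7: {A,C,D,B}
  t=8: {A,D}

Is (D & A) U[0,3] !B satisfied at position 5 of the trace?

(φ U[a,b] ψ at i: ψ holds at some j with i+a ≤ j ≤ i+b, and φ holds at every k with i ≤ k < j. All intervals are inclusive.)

Holds

Need some j in [5,8] with !B, and (D & A) at every k in [5,j-1].
  j=5: !B holds; no prefix to check → satisfied.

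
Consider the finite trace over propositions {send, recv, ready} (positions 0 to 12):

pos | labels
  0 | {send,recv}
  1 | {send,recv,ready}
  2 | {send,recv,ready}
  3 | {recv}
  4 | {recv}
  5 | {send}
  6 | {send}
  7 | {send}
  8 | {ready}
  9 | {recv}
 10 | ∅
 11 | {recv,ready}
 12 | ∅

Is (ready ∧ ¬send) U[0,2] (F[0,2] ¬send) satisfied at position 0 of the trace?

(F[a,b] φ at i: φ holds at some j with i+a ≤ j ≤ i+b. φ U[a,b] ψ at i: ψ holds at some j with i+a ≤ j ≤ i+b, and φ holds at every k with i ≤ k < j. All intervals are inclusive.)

Need some j in [0,2] with F[0,2] ¬send, and (ready ∧ ¬send) at every k in [0,j-1].
  j=0: F[0,2] ¬send — fails (none in [0,2]).
  j=1: F[0,2] ¬send holds, but (ready ∧ ¬send) fails at k=0 → not this j.
  j=2: F[0,2] ¬send holds, but (ready ∧ ¬send) fails at k=0 → not this j.
No j in the window works → until fails.

Does not hold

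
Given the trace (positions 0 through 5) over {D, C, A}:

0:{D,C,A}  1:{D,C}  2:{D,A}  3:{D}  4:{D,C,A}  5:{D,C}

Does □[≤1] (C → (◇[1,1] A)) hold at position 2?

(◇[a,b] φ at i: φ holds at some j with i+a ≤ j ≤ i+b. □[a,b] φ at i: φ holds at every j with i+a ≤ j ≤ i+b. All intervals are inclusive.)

Check (C → (◇[1,1] A)) at every j in [2,3]:
  j=2: antecedent false → ✓
  j=3: antecedent false → ✓
All positions satisfy it → formula holds.

True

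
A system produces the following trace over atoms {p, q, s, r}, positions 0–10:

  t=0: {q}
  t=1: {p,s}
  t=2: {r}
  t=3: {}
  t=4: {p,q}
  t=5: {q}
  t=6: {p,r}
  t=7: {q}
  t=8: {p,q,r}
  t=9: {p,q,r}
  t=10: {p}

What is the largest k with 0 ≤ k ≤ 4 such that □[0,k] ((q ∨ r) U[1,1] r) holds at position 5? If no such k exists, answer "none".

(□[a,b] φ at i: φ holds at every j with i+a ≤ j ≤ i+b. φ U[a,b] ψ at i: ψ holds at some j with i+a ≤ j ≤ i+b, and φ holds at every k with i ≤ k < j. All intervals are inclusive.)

((q ∨ r) U[1,1] r) must hold from j=5 onward; find where it first fails.
  j=5: holds
  j=6: fails
Holds on [5,5], so largest k = 0.

0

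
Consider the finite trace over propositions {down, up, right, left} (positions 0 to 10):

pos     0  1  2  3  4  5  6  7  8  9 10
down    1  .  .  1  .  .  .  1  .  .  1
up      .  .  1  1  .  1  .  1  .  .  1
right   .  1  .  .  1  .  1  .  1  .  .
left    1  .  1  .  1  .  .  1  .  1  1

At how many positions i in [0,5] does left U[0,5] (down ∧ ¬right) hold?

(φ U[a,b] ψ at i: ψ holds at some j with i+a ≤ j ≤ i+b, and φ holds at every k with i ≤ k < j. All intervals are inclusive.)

3

Evaluate at each i in [0,5]:
  i=0: ✓ (rhs at j=0)
  i=1: ✗ (lhs fails at k=1 before rhs at j=3)
  i=2: ✓ (rhs at j=3; lhs holds on [2,2])
  i=3: ✓ (rhs at j=3)
  i=4: ✗ (lhs fails at k=5 before rhs at j=7)
  i=5: ✗ (lhs fails at k=5 before rhs at j=7)
Positions where it holds: {0, 2, 3} → 3.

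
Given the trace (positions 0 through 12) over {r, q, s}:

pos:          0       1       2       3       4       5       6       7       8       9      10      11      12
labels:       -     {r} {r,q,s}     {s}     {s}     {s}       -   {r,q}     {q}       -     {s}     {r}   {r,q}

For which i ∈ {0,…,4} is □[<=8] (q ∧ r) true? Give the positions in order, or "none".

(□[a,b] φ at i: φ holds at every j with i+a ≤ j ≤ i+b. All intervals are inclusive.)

none

Evaluate at each i in [0,4]:
  i=0: ✗ (fails at j=0)
  i=1: ✗ (fails at j=1)
  i=2: ✗ (fails at j=3)
  i=3: ✗ (fails at j=3)
  i=4: ✗ (fails at j=4)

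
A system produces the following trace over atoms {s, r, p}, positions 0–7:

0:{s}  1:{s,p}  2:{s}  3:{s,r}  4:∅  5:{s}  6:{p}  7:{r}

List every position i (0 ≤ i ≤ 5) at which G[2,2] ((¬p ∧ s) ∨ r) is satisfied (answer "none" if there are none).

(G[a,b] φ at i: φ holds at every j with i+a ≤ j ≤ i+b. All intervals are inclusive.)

0, 1, 3, 5

Evaluate at each i in [0,5]:
  i=0: ✓ (all of [2,2])
  i=1: ✓ (all of [3,3])
  i=2: ✗ (fails at j=4)
  i=3: ✓ (all of [5,5])
  i=4: ✗ (fails at j=6)
  i=5: ✓ (all of [7,7])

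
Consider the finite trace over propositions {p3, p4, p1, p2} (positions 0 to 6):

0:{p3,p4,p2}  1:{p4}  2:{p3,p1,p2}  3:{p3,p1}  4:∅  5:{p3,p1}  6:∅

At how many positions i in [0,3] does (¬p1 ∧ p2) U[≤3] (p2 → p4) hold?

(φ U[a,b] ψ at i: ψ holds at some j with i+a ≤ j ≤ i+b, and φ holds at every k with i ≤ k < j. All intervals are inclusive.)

3

Evaluate at each i in [0,3]:
  i=0: ✓ (rhs at j=0)
  i=1: ✓ (rhs at j=1)
  i=2: ✗ (lhs fails at k=2 before rhs at j=3)
  i=3: ✓ (rhs at j=3)
Positions where it holds: {0, 1, 3} → 3.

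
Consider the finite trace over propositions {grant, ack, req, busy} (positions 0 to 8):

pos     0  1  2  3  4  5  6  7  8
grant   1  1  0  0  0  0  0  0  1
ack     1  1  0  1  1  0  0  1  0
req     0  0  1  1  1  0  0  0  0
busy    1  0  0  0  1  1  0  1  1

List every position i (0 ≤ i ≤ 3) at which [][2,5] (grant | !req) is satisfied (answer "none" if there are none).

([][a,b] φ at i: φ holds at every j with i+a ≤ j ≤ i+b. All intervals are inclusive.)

Evaluate at each i in [0,3]:
  i=0: ✗ (fails at j=2)
  i=1: ✗ (fails at j=3)
  i=2: ✗ (fails at j=4)
  i=3: ✓ (all of [5,8])

3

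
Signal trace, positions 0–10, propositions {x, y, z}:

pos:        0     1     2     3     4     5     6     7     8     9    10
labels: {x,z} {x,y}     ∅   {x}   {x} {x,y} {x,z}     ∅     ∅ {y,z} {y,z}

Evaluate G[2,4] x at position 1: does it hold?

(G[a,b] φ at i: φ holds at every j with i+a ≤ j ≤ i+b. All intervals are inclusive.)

Check x at every j in [3,5]:
  j=3: true
  j=4: true
  j=5: true
All positions satisfy it → formula holds.

Holds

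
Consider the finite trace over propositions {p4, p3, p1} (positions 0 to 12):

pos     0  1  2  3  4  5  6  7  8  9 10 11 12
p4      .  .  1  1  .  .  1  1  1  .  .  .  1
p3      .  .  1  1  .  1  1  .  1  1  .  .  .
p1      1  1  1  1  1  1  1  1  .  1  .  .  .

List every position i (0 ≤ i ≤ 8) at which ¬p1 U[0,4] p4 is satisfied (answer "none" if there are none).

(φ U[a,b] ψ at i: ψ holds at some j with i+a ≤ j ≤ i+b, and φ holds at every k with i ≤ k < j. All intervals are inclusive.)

2, 3, 6, 7, 8

Evaluate at each i in [0,8]:
  i=0: ✗ (lhs fails at k=0 before rhs at j=2)
  i=1: ✗ (lhs fails at k=1 before rhs at j=2)
  i=2: ✓ (rhs at j=2)
  i=3: ✓ (rhs at j=3)
  i=4: ✗ (lhs fails at k=4 before rhs at j=6)
  i=5: ✗ (lhs fails at k=5 before rhs at j=6)
  i=6: ✓ (rhs at j=6)
  i=7: ✓ (rhs at j=7)
  i=8: ✓ (rhs at j=8)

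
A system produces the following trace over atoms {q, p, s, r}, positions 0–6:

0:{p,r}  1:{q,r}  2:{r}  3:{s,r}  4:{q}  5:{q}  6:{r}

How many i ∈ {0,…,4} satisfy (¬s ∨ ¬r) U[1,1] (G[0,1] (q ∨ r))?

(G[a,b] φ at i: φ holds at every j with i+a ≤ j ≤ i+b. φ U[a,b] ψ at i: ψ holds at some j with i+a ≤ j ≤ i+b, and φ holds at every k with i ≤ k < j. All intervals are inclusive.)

Evaluate at each i in [0,4]:
  i=0: ✓ (rhs at j=1; lhs holds on [0,0])
  i=1: ✓ (rhs at j=2; lhs holds on [1,1])
  i=2: ✓ (rhs at j=3; lhs holds on [2,2])
  i=3: ✗ (lhs fails at k=3 before rhs at j=4)
  i=4: ✓ (rhs at j=5; lhs holds on [4,4])
Positions where it holds: {0, 1, 2, 4} → 4.

4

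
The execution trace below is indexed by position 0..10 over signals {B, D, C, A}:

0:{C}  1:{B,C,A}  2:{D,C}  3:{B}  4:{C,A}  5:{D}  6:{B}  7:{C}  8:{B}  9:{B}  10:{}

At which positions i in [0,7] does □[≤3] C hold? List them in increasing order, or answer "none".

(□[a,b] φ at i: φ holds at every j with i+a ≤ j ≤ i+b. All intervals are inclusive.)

none

Evaluate at each i in [0,7]:
  i=0: ✗ (fails at j=3)
  i=1: ✗ (fails at j=3)
  i=2: ✗ (fails at j=3)
  i=3: ✗ (fails at j=3)
  i=4: ✗ (fails at j=5)
  i=5: ✗ (fails at j=5)
  i=6: ✗ (fails at j=6)
  i=7: ✗ (fails at j=8)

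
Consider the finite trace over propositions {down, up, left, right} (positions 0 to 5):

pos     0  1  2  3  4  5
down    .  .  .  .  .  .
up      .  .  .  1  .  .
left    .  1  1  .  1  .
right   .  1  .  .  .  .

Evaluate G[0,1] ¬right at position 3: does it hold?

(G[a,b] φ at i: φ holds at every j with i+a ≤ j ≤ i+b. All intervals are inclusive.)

Check ¬right at every j in [3,4]:
  j=3: true
  j=4: true
All positions satisfy it → formula holds.

True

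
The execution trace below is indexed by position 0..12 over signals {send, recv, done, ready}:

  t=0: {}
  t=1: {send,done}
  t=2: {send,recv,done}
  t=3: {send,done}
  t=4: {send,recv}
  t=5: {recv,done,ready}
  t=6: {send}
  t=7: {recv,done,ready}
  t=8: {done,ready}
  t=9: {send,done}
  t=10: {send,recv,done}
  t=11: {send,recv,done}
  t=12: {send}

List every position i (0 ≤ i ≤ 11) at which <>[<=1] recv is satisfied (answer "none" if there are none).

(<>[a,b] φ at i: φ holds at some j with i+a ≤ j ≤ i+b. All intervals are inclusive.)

1, 2, 3, 4, 5, 6, 7, 9, 10, 11

Evaluate at each i in [0,11]:
  i=0: ✗ (none in [0,1])
  i=1: ✓ (witness j=2)
  i=2: ✓ (witness j=2)
  i=3: ✓ (witness j=4)
  i=4: ✓ (witness j=4)
  i=5: ✓ (witness j=5)
  i=6: ✓ (witness j=7)
  i=7: ✓ (witness j=7)
  i=8: ✗ (none in [8,9])
  i=9: ✓ (witness j=10)
  i=10: ✓ (witness j=10)
  i=11: ✓ (witness j=11)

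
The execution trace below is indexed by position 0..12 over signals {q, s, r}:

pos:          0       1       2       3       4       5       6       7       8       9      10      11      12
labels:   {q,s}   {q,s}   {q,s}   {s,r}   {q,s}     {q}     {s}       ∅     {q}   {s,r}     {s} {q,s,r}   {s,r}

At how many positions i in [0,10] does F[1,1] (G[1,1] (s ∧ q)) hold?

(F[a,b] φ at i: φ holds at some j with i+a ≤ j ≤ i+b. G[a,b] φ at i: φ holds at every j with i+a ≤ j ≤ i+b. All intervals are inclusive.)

Evaluate at each i in [0,10]:
  i=0: ✓ (witness j=1)
  i=1: ✗ (none in [2,2])
  i=2: ✓ (witness j=3)
  i=3: ✗ (none in [4,4])
  i=4: ✗ (none in [5,5])
  i=5: ✗ (none in [6,6])
  i=6: ✗ (none in [7,7])
  i=7: ✗ (none in [8,8])
  i=8: ✗ (none in [9,9])
  i=9: ✓ (witness j=10)
  i=10: ✗ (none in [11,11])
Positions where it holds: {0, 2, 9} → 3.

3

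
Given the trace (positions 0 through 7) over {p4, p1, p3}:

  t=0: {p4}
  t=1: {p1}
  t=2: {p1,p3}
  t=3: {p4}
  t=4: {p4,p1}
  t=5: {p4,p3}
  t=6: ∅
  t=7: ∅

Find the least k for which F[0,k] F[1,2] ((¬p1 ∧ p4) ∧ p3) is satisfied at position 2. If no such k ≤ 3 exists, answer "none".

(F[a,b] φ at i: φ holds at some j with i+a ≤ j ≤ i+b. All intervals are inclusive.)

1

Scan j = 2,3,… for F[1,2] ((¬p1 ∧ p4) ∧ p3):
  j=2: fails
  j=3: holds
First hit at j=3, so smallest k = 3-2 = 1.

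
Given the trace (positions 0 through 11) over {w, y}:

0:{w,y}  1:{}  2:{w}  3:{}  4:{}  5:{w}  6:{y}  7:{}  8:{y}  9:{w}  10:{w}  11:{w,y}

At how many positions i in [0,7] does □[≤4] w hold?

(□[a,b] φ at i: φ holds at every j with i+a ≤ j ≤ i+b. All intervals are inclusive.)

Evaluate at each i in [0,7]:
  i=0: ✗ (fails at j=1)
  i=1: ✗ (fails at j=1)
  i=2: ✗ (fails at j=3)
  i=3: ✗ (fails at j=3)
  i=4: ✗ (fails at j=4)
  i=5: ✗ (fails at j=6)
  i=6: ✗ (fails at j=6)
  i=7: ✗ (fails at j=7)
Positions where it holds: {} → 0.

0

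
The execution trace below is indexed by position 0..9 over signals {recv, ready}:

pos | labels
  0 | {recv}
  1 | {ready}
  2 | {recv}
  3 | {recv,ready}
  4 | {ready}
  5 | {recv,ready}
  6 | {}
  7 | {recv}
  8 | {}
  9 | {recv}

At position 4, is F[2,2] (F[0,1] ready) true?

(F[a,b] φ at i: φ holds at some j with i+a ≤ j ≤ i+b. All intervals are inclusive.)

Check F[0,1] ready at each j in [6,6]:
  j=6: fails (none in [6,7])
No position in the window satisfies it → formula fails.

No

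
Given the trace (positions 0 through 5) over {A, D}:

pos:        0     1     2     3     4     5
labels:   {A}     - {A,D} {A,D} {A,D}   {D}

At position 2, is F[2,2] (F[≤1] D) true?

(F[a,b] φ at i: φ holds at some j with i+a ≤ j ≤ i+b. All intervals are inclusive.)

Holds

Check F[≤1] D at each j in [4,4]:
  j=4: holds (witness at 4)
Found at j=4 → formula holds.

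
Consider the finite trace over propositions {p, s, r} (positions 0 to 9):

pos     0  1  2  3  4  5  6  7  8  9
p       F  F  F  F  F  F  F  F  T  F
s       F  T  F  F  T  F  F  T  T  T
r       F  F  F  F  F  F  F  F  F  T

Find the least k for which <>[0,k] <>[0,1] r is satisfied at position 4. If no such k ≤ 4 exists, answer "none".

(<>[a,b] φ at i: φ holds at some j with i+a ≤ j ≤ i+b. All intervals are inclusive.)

Scan j = 4,5,… for <>[0,1] r:
  j=4: fails
  j=5: fails
  j=6: fails
  j=7: fails
  j=8: holds
First hit at j=8, so smallest k = 8-4 = 4.

4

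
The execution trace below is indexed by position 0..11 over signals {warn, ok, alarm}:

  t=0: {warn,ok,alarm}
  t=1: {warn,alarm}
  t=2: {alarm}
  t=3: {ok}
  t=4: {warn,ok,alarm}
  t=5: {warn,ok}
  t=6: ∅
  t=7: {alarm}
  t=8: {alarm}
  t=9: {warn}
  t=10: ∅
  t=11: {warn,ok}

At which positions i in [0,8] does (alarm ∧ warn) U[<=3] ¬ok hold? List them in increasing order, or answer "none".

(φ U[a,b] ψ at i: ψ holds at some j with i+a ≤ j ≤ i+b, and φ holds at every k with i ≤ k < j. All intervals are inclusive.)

Evaluate at each i in [0,8]:
  i=0: ✓ (rhs at j=1; lhs holds on [0,0])
  i=1: ✓ (rhs at j=1)
  i=2: ✓ (rhs at j=2)
  i=3: ✗ (lhs fails at k=3 before rhs at j=6)
  i=4: ✗ (lhs fails at k=5 before rhs at j=6)
  i=5: ✗ (lhs fails at k=5 before rhs at j=6)
  i=6: ✓ (rhs at j=6)
  i=7: ✓ (rhs at j=7)
  i=8: ✓ (rhs at j=8)

0, 1, 2, 6, 7, 8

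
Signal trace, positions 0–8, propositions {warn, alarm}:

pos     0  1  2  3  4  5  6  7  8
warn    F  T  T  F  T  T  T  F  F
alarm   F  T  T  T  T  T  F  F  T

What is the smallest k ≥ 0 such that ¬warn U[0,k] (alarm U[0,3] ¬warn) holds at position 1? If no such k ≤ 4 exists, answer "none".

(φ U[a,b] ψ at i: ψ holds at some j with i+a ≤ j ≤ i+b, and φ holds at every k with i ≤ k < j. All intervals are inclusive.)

0

Need earliest j ≥ 1 with (alarm U[0,3] ¬warn), and ¬warn at every k in [1,j-1].
  j=1: rhs holds (empty prefix). k = 0.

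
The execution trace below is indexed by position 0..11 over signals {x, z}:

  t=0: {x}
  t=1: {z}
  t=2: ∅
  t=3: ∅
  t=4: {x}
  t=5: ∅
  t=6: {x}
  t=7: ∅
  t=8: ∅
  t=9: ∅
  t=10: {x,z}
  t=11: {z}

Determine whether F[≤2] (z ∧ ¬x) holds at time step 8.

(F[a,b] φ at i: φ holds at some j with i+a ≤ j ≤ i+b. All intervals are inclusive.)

Check (z ∧ ¬x) at each j in [8,10]:
  j=8: false
  j=9: false
  j=10: false
No position in the window satisfies it → formula fails.

Does not hold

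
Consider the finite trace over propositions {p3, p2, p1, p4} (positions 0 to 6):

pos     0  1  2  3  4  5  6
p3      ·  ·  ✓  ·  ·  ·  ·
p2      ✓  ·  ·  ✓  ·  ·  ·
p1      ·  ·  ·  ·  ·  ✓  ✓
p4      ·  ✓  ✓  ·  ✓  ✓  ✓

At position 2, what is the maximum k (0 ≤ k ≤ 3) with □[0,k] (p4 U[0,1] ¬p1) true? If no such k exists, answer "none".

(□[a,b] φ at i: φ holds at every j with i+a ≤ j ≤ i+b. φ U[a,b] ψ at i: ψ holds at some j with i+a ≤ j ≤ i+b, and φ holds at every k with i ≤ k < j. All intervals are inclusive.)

(p4 U[0,1] ¬p1) must hold from j=2 onward; find where it first fails.
  j=2: holds
  j=3: holds
  j=4: holds
  j=5: fails
Holds on [2,4], so largest k = 2.

2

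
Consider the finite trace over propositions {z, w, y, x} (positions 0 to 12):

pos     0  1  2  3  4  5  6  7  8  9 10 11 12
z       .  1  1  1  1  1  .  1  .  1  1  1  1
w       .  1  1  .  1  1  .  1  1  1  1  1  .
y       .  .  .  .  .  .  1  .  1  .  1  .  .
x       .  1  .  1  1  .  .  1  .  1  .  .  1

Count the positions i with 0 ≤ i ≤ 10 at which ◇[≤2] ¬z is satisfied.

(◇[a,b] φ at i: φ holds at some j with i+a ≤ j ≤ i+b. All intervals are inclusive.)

6

Evaluate at each i in [0,10]:
  i=0: ✓ (witness j=0)
  i=1: ✗ (none in [1,3])
  i=2: ✗ (none in [2,4])
  i=3: ✗ (none in [3,5])
  i=4: ✓ (witness j=6)
  i=5: ✓ (witness j=6)
  i=6: ✓ (witness j=6)
  i=7: ✓ (witness j=8)
  i=8: ✓ (witness j=8)
  i=9: ✗ (none in [9,11])
  i=10: ✗ (none in [10,12])
Positions where it holds: {0, 4, 5, 6, 7, 8} → 6.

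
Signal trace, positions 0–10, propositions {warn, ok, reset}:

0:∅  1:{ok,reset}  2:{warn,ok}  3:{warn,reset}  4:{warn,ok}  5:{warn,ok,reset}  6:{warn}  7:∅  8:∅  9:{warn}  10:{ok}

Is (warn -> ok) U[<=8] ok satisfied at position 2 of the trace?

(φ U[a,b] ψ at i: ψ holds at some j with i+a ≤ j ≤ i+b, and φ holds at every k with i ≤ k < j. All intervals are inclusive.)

Yes

Need some j in [2,10] with ok, and (warn -> ok) at every k in [2,j-1].
  j=2: ok holds; no prefix to check → satisfied.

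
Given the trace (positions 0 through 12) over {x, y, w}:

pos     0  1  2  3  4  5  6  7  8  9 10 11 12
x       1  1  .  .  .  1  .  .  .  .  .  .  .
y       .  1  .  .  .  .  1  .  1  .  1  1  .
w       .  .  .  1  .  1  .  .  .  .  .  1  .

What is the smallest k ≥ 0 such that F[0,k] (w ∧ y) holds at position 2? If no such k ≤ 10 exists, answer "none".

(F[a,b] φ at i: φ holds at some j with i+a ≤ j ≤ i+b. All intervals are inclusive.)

9

Scan j = 2,3,… for (w ∧ y):
  j=2: fails
  j=3: fails
  j=4: fails
  j=5: fails
  j=6: fails
  j=7: fails
  j=8: fails
  j=9: fails
  j=10: fails
  j=11: holds
First hit at j=11, so smallest k = 11-2 = 9.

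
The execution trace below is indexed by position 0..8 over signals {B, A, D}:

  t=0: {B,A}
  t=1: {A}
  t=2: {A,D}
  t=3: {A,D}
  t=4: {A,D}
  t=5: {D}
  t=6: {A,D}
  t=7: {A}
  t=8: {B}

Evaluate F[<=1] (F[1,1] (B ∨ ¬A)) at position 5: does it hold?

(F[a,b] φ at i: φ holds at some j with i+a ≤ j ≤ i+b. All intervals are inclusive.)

False

Check F[1,1] (B ∨ ¬A) at each j in [5,6]:
  j=5: fails (none in [6,6])
  j=6: fails (none in [7,7])
No position in the window satisfies it → formula fails.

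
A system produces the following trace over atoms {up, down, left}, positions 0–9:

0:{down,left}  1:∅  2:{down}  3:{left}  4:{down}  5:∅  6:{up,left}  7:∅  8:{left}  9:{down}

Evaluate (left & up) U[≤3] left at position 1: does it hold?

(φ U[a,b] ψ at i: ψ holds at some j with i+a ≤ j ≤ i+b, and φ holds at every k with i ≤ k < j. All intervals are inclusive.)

Need some j in [1,4] with left, and (left & up) at every k in [1,j-1].
  j=1: left false.
  j=2: left false.
  j=3: left holds, but (left & up) fails at k=1 → not this j.
  j=4: left false.
No j in the window works → until fails.

Does not hold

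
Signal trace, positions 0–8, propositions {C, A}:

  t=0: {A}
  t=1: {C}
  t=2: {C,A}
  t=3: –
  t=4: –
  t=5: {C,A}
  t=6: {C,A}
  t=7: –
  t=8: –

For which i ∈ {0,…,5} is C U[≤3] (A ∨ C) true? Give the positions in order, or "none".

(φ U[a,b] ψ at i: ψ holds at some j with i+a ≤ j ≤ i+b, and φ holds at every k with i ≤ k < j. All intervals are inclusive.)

Evaluate at each i in [0,5]:
  i=0: ✓ (rhs at j=0)
  i=1: ✓ (rhs at j=1)
  i=2: ✓ (rhs at j=2)
  i=3: ✗ (lhs fails at k=3 before rhs at j=5)
  i=4: ✗ (lhs fails at k=4 before rhs at j=5)
  i=5: ✓ (rhs at j=5)

0, 1, 2, 5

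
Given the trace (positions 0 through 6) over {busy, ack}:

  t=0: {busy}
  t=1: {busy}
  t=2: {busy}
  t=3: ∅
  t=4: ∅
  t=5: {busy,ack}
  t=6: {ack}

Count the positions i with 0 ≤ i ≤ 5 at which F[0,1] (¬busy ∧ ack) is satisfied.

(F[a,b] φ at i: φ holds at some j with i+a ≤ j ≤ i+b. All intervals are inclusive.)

1

Evaluate at each i in [0,5]:
  i=0: ✗ (none in [0,1])
  i=1: ✗ (none in [1,2])
  i=2: ✗ (none in [2,3])
  i=3: ✗ (none in [3,4])
  i=4: ✗ (none in [4,5])
  i=5: ✓ (witness j=6)
Positions where it holds: {5} → 1.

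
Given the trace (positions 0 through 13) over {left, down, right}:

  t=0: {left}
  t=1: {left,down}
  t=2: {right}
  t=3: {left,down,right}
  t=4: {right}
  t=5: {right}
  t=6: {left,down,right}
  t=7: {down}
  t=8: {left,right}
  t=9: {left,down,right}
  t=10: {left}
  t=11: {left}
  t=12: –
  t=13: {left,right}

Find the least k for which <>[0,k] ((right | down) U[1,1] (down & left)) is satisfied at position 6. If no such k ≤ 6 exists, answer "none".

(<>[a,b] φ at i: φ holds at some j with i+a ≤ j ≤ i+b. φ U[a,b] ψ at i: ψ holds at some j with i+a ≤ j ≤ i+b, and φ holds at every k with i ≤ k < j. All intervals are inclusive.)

2

Scan j = 6,7,… for ((right | down) U[1,1] (down & left)):
  j=6: fails
  j=7: fails
  j=8: holds
First hit at j=8, so smallest k = 8-6 = 2.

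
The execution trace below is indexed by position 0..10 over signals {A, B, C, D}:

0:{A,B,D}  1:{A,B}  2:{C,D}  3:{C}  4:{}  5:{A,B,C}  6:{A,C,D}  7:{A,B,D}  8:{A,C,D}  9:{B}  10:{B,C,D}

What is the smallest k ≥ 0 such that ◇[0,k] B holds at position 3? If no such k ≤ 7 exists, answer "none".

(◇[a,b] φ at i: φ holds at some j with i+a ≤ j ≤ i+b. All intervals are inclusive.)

Scan j = 3,4,… for B:
  j=3: fails
  j=4: fails
  j=5: holds
First hit at j=5, so smallest k = 5-3 = 2.

2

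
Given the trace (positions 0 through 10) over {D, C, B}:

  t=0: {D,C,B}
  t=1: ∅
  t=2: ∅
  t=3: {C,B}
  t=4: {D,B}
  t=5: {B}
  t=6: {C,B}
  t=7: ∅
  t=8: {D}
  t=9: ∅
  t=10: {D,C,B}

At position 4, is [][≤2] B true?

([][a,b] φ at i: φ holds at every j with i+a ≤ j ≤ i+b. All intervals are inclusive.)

Check B at every j in [4,6]:
  j=4: true
  j=5: true
  j=6: true
All positions satisfy it → formula holds.

Holds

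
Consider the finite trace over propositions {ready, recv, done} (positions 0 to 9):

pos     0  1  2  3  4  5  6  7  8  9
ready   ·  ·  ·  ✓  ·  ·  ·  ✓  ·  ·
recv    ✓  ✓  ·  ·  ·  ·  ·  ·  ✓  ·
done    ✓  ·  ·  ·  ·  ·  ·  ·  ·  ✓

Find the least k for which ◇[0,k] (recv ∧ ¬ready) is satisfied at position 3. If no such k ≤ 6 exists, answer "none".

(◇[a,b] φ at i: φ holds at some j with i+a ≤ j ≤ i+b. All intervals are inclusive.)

Scan j = 3,4,… for (recv ∧ ¬ready):
  j=3: fails
  j=4: fails
  j=5: fails
  j=6: fails
  j=7: fails
  j=8: holds
First hit at j=8, so smallest k = 8-3 = 5.

5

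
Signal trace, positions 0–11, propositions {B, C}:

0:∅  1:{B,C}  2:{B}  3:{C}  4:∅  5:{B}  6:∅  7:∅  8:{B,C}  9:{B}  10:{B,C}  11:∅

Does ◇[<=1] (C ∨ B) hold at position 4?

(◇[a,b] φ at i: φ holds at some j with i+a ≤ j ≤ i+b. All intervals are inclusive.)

Check (C ∨ B) at each j in [4,5]:
  j=4: false
  j=5: true
Found at j=5 → formula holds.

Holds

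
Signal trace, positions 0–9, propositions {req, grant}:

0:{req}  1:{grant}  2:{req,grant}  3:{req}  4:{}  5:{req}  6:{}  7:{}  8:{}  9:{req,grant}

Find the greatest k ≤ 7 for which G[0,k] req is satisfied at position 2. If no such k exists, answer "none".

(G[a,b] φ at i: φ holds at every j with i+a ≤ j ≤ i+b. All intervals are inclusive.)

req must hold from j=2 onward; find where it first fails.
  j=2: holds
  j=3: holds
  j=4: fails
Holds on [2,3], so largest k = 1.

1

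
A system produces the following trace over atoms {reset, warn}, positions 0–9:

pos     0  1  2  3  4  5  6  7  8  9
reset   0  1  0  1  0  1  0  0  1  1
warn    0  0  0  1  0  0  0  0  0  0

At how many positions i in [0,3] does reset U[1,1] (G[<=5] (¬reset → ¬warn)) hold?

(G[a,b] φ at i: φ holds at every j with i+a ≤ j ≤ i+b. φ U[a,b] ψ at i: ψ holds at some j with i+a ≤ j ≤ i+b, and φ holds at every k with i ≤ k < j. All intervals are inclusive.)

2

Evaluate at each i in [0,3]:
  i=0: ✗ (lhs fails at k=0 before rhs at j=1)
  i=1: ✓ (rhs at j=2; lhs holds on [1,1])
  i=2: ✗ (lhs fails at k=2 before rhs at j=3)
  i=3: ✓ (rhs at j=4; lhs holds on [3,3])
Positions where it holds: {1, 3} → 2.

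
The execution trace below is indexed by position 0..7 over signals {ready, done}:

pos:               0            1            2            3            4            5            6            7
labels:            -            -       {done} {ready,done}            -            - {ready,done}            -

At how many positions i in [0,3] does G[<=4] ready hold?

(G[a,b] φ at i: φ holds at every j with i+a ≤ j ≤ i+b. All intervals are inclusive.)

0

Evaluate at each i in [0,3]:
  i=0: ✗ (fails at j=0)
  i=1: ✗ (fails at j=1)
  i=2: ✗ (fails at j=2)
  i=3: ✗ (fails at j=4)
Positions where it holds: {} → 0.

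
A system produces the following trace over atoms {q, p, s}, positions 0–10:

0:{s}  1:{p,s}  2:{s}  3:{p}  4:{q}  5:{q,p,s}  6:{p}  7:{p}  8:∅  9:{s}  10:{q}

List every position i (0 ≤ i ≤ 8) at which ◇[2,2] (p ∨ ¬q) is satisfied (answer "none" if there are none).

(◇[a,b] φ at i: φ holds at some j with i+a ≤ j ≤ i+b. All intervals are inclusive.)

0, 1, 3, 4, 5, 6, 7

Evaluate at each i in [0,8]:
  i=0: ✓ (witness j=2)
  i=1: ✓ (witness j=3)
  i=2: ✗ (none in [4,4])
  i=3: ✓ (witness j=5)
  i=4: ✓ (witness j=6)
  i=5: ✓ (witness j=7)
  i=6: ✓ (witness j=8)
  i=7: ✓ (witness j=9)
  i=8: ✗ (none in [10,10])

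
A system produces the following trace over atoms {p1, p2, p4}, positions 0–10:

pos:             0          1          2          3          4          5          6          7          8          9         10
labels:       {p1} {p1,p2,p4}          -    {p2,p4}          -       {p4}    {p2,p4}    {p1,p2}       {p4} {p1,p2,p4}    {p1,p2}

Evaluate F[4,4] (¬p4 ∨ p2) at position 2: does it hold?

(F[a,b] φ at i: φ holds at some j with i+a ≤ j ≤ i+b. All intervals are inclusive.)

Check (¬p4 ∨ p2) at each j in [6,6]:
  j=6: true
Found at j=6 → formula holds.

Holds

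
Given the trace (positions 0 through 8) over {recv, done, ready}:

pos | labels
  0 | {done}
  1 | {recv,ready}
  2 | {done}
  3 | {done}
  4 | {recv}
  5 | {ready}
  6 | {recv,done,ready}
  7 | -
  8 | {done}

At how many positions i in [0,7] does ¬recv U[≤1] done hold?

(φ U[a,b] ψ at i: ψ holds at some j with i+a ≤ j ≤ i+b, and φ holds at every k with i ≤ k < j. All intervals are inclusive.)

6

Evaluate at each i in [0,7]:
  i=0: ✓ (rhs at j=0)
  i=1: ✗ (lhs fails at k=1 before rhs at j=2)
  i=2: ✓ (rhs at j=2)
  i=3: ✓ (rhs at j=3)
  i=4: ✗ (no rhs in [4,5])
  i=5: ✓ (rhs at j=6; lhs holds on [5,5])
  i=6: ✓ (rhs at j=6)
  i=7: ✓ (rhs at j=8; lhs holds on [7,7])
Positions where it holds: {0, 2, 3, 5, 6, 7} → 6.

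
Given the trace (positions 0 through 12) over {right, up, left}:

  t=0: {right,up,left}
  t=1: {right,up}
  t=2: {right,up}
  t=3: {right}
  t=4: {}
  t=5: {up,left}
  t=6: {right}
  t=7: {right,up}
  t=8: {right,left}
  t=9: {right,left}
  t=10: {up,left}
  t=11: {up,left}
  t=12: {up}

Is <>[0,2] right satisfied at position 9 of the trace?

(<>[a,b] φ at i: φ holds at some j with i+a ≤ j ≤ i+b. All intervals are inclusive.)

Holds

Check right at each j in [9,11]:
  j=9: true
  j=10: false
  j=11: false
Found at j=9 → formula holds.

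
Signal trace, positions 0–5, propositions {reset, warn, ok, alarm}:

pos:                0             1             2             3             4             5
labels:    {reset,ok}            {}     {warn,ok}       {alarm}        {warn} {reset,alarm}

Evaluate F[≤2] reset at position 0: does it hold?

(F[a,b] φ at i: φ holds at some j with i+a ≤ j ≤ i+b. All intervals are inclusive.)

Check reset at each j in [0,2]:
  j=0: true
  j=1: false
  j=2: false
Found at j=0 → formula holds.

Holds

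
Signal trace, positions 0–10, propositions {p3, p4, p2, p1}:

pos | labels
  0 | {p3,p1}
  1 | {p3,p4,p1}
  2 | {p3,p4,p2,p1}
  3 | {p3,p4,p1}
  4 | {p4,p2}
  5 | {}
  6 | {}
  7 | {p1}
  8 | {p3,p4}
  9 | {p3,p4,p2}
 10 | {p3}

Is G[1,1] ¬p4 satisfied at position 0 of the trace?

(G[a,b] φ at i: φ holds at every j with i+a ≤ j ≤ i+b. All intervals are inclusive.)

Check ¬p4 at every j in [1,1]:
  j=1: false
Fails at j=1 → formula fails.

Does not hold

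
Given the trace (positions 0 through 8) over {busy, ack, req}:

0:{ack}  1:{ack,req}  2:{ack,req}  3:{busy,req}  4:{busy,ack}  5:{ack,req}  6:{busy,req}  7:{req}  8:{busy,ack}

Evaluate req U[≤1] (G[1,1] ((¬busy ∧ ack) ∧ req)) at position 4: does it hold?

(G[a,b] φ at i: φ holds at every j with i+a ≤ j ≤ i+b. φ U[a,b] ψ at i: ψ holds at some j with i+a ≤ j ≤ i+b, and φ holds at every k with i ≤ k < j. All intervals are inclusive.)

Need some j in [4,5] with G[1,1] ((¬busy ∧ ack) ∧ req), and req at every k in [4,j-1].
  j=4: G[1,1] ((¬busy ∧ ack) ∧ req) holds; no prefix to check → satisfied.

True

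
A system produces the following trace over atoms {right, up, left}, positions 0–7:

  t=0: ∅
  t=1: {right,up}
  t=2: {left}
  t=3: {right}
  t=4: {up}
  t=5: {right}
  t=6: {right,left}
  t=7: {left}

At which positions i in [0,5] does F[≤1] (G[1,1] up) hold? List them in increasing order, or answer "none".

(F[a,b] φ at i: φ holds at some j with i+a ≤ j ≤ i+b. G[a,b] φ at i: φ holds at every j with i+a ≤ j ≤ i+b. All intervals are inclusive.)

0, 2, 3

Evaluate at each i in [0,5]:
  i=0: ✓ (witness j=0)
  i=1: ✗ (none in [1,2])
  i=2: ✓ (witness j=3)
  i=3: ✓ (witness j=3)
  i=4: ✗ (none in [4,5])
  i=5: ✗ (none in [5,6])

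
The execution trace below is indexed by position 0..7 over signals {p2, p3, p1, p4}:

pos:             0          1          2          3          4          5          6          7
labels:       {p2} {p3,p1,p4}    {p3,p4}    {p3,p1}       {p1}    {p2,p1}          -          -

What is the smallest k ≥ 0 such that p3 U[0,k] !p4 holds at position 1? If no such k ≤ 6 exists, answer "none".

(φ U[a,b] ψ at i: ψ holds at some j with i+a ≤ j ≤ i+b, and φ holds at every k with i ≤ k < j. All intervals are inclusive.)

2

Need earliest j ≥ 1 with !p4, and p3 at every k in [1,j-1].
  j=1: rhs fails.
  j=2: rhs fails.
  j=3: rhs holds; lhs holds on [1,2]. k = 2.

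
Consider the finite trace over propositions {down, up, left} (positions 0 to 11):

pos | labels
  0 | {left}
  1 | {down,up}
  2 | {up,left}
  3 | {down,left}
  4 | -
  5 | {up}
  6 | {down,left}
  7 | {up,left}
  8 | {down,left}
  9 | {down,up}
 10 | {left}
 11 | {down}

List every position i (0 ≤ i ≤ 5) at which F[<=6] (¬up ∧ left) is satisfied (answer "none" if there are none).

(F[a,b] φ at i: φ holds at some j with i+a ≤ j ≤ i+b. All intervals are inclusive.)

0, 1, 2, 3, 4, 5

Evaluate at each i in [0,5]:
  i=0: ✓ (witness j=0)
  i=1: ✓ (witness j=3)
  i=2: ✓ (witness j=3)
  i=3: ✓ (witness j=3)
  i=4: ✓ (witness j=6)
  i=5: ✓ (witness j=6)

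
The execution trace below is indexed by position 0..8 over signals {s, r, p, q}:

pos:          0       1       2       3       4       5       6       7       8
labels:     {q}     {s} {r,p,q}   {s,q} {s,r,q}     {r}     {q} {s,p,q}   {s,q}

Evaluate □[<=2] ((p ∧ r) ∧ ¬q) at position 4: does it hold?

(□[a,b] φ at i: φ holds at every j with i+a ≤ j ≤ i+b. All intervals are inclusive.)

Check ((p ∧ r) ∧ ¬q) at every j in [4,6]:
  j=4: false
  j=5: false
  j=6: false
Fails at j=4 → formula fails.

Does not hold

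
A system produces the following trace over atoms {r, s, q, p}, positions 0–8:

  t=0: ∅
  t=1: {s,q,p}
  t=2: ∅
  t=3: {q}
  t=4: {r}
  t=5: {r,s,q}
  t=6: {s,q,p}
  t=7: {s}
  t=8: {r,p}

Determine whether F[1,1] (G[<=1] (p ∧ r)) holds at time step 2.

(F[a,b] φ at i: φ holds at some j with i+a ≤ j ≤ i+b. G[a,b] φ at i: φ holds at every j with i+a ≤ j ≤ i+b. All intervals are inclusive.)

Does not hold

Check G[<=1] (p ∧ r) at each j in [3,3]:
  j=3: fails at 3
No position in the window satisfies it → formula fails.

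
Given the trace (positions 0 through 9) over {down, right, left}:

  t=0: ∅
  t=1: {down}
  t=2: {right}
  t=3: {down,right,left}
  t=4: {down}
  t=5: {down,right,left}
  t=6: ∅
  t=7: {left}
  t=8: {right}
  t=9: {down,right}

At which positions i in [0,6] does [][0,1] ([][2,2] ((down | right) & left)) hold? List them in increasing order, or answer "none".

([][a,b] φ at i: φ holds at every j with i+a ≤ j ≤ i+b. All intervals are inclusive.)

Evaluate at each i in [0,6]:
  i=0: ✗ (fails at j=0)
  i=1: ✗ (fails at j=2)
  i=2: ✗ (fails at j=2)
  i=3: ✗ (fails at j=4)
  i=4: ✗ (fails at j=4)
  i=5: ✗ (fails at j=5)
  i=6: ✗ (fails at j=6)

none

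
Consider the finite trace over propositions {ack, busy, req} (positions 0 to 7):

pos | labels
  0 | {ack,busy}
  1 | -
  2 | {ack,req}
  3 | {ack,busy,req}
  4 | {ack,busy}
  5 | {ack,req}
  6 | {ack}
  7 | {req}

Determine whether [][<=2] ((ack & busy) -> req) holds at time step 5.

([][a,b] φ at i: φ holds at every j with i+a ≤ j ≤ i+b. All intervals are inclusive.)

Check ((ack & busy) -> req) at every j in [5,7]:
  j=5: antecedent false → ✓
  j=6: antecedent false → ✓
  j=7: antecedent false → ✓
All positions satisfy it → formula holds.

Holds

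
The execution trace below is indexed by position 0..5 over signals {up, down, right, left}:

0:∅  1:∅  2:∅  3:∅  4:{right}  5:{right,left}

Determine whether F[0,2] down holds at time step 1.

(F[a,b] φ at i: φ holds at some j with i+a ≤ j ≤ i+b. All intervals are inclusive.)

False

Check down at each j in [1,3]:
  j=1: false
  j=2: false
  j=3: false
No position in the window satisfies it → formula fails.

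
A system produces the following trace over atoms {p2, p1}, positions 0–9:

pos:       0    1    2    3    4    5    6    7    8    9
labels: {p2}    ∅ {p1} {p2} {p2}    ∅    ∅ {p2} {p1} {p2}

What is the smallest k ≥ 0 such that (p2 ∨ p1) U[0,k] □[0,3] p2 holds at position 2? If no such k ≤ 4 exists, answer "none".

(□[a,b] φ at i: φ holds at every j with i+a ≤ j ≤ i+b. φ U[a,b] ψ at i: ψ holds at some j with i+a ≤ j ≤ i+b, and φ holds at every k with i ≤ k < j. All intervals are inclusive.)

none

Need earliest j ≥ 2 with □[0,3] p2, and (p2 ∨ p1) at every k in [2,j-1].
  j=2: rhs fails.
  j=3: rhs fails.
  j=4: rhs fails.
  j=5: rhs fails.
  j=6: rhs fails.
No witness within the range → none.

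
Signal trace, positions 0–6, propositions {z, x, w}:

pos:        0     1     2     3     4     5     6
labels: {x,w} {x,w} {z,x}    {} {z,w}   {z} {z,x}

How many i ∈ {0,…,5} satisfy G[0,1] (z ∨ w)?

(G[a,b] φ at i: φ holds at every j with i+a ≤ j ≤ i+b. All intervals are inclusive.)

Evaluate at each i in [0,5]:
  i=0: ✓ (all of [0,1])
  i=1: ✓ (all of [1,2])
  i=2: ✗ (fails at j=3)
  i=3: ✗ (fails at j=3)
  i=4: ✓ (all of [4,5])
  i=5: ✓ (all of [5,6])
Positions where it holds: {0, 1, 4, 5} → 4.

4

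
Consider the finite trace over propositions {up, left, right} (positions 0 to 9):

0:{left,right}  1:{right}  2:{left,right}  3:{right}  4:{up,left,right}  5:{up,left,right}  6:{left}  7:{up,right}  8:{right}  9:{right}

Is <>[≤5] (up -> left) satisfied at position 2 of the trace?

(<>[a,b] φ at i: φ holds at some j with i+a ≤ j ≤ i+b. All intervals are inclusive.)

Holds

Check (up -> left) at each j in [2,7]:
  j=2: true
  j=3: true
  j=4: true
  j=5: true
  j=6: true
  j=7: false
Found at j=2 → formula holds.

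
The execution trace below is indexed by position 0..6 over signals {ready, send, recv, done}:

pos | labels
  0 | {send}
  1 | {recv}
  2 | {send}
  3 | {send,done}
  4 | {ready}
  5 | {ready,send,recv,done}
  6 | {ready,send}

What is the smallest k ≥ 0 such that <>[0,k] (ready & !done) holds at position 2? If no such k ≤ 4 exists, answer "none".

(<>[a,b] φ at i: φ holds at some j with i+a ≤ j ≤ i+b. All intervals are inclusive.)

2

Scan j = 2,3,… for (ready & !done):
  j=2: fails
  j=3: fails
  j=4: holds
First hit at j=4, so smallest k = 4-2 = 2.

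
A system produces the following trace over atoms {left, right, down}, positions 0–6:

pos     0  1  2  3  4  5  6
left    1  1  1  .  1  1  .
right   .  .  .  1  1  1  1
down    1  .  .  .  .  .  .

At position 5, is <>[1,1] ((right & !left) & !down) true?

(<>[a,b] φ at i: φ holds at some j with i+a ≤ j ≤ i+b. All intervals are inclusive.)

True

Check ((right & !left) & !down) at each j in [6,6]:
  j=6: true
Found at j=6 → formula holds.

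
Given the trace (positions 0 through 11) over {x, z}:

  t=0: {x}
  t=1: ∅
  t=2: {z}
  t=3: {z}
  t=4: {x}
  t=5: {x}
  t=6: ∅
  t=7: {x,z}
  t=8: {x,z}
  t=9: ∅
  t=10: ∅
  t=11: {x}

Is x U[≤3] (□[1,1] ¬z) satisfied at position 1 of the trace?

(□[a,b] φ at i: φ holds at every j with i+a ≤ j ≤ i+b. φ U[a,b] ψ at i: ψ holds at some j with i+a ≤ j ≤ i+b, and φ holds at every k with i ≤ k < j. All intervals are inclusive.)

Need some j in [1,4] with □[1,1] ¬z, and x at every k in [1,j-1].
  j=1: □[1,1] ¬z — fails at 2.
  j=2: □[1,1] ¬z — fails at 3.
  j=3: □[1,1] ¬z holds, but x fails at k=1 → not this j.
  j=4: □[1,1] ¬z holds, but x fails at k=1 → not this j.
No j in the window works → until fails.

Does not hold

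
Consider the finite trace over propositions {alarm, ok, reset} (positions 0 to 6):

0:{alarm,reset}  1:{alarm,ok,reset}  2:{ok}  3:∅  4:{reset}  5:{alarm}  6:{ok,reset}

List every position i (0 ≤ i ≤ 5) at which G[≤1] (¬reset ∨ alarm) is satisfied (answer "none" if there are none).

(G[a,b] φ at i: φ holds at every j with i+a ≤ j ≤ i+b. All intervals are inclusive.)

0, 1, 2

Evaluate at each i in [0,5]:
  i=0: ✓ (all of [0,1])
  i=1: ✓ (all of [1,2])
  i=2: ✓ (all of [2,3])
  i=3: ✗ (fails at j=4)
  i=4: ✗ (fails at j=4)
  i=5: ✗ (fails at j=6)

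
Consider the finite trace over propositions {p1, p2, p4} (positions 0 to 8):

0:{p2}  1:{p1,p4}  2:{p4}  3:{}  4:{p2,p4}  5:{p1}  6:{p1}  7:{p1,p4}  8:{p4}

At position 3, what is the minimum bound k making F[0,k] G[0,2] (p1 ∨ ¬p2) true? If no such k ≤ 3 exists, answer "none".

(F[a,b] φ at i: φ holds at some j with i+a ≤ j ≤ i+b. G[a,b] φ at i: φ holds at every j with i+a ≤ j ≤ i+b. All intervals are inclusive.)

Scan j = 3,4,… for G[0,2] (p1 ∨ ¬p2):
  j=3: fails
  j=4: fails
  j=5: holds
First hit at j=5, so smallest k = 5-3 = 2.

2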